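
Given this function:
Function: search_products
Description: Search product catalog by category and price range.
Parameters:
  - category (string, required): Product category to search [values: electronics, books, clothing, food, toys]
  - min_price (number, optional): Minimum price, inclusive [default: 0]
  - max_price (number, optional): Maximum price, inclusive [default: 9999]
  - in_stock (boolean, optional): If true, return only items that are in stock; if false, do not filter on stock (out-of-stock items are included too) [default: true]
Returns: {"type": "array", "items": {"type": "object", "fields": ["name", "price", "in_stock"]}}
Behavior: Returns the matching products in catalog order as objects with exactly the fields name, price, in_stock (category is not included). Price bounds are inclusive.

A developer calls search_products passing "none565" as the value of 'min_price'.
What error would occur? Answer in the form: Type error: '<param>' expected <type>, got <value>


Spec: 'min_price' is declared as number; "none565" is a string.
Type error: 'min_price' expected number, got "none565"


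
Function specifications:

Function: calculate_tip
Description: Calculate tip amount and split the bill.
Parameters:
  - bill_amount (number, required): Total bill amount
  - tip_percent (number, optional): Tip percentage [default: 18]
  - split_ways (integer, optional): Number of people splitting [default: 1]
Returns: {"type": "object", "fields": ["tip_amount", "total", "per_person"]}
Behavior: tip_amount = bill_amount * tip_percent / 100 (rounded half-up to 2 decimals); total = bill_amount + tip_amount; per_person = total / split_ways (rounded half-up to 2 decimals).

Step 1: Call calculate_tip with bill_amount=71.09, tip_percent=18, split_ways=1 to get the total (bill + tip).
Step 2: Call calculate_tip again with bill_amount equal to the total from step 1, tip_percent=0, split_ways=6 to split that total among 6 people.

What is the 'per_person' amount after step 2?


Step 1: calculate_tip(bill_amount=71.09, tip_percent=18, split_ways=1)
  tip_amount = 71.09 * 18/100 = 12.7962 -> 12.80
  total = 71.09 + 12.80 = 83.89
  per_person = 83.89 / 1 = 83.89 -> 83.89
  -> total = 83.89
Step 2: calculate_tip(bill_amount=83.89, tip_percent=0, split_ways=6)
  tip_amount = 83.89 * 0/100 = 0 -> 0.00
  total = 83.89 + 0.00 = 83.89
  per_person = 83.89 / 6 = 13.981667 -> 13.98
  -> per_person = 13.98
$13.98


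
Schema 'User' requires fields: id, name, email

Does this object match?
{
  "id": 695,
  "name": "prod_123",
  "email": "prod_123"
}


Checking required fields... All present.
Valid - all required fields present


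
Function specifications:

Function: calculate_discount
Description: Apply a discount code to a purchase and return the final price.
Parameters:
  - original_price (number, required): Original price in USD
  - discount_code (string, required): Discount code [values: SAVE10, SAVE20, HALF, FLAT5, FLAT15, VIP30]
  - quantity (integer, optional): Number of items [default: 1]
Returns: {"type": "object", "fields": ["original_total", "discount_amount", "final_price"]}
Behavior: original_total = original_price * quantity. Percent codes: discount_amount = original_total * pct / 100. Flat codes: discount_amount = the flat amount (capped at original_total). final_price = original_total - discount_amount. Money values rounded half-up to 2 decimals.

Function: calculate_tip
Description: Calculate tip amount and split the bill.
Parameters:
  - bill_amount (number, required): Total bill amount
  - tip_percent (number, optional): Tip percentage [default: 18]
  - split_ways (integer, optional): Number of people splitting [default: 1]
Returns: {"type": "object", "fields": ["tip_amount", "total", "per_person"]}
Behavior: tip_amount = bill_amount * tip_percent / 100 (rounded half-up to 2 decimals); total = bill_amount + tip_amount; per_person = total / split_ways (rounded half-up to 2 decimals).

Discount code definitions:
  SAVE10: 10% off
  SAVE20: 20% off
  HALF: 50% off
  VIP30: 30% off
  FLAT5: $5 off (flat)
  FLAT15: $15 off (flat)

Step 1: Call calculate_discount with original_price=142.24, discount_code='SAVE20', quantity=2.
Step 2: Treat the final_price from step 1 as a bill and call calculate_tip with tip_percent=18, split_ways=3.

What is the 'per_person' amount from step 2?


Step 1: calculate_discount(original_price=142.24, discount_code=SAVE20, quantity=2)
  original_total = 142.24 * 2 = 284.48
  SAVE20 = 20% off: discount_amount = 284.48 * 20/100 = 56.896 -> 56.90
  final_price = 284.48 - 56.90 = 227.58
  -> final_price = 227.58
Step 2: calculate_tip(bill_amount=227.58, tip_percent=18, split_ways=3)
  tip_amount = 227.58 * 18/100 = 40.9644 -> 40.96
  total = 227.58 + 40.96 = 268.54
  per_person = 268.54 / 3 = 89.513333 -> 89.51
  -> per_person = 89.51
$89.51


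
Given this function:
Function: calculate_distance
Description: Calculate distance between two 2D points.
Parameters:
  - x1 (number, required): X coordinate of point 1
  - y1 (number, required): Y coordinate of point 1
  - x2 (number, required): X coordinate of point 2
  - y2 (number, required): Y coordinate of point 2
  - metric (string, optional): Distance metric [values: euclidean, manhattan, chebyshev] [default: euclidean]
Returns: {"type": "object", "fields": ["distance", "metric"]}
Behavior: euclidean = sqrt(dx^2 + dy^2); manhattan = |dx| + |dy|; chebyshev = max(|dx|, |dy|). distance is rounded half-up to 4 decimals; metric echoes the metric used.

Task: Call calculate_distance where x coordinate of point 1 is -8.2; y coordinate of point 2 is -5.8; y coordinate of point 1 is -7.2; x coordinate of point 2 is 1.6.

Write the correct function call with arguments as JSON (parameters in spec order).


Mapping each described value to its parameter name:
  'X coordinate of point 1' -> x1 = -8.2
  'Y coordinate of point 2' -> y2 = -5.8
  'Y coordinate of point 1' -> y1 = -7.2
  'X coordinate of point 2' -> x2 = 1.6
calculate_distance({"x1": -8.2, "y1": -7.2, "x2": 1.6, "y2": -5.8})


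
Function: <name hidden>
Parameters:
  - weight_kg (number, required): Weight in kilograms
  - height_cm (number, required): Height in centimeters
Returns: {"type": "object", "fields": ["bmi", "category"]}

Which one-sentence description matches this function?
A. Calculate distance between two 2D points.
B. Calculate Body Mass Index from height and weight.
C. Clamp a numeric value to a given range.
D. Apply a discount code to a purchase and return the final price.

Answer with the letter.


Parameters weight_kg, height_cm and return ["bmi", "category"] fit: Calculate Body Mass Index from height and weight.
B


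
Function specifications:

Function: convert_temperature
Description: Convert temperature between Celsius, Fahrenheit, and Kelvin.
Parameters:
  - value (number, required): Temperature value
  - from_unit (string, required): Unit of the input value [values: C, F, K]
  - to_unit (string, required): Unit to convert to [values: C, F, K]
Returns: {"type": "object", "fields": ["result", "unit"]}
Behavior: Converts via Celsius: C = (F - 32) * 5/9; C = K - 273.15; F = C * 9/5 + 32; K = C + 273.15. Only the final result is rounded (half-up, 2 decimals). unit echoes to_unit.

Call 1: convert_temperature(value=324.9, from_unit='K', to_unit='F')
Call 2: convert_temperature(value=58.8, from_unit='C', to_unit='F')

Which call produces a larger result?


Call 1:
  To C: 324.9 - 273.15 = 51.75
  To F: 51.75 * 9/5 + 32 = 125.15
  Round to 2 decimals: 125.15
  -> 125.15 F
Call 2:
  Input already in C: 58.8
  To F: 58.8 * 9/5 + 32 = 137.84
  Round to 2 decimals: 137.84
  -> 137.84 F
Call 2 (137.84 F)


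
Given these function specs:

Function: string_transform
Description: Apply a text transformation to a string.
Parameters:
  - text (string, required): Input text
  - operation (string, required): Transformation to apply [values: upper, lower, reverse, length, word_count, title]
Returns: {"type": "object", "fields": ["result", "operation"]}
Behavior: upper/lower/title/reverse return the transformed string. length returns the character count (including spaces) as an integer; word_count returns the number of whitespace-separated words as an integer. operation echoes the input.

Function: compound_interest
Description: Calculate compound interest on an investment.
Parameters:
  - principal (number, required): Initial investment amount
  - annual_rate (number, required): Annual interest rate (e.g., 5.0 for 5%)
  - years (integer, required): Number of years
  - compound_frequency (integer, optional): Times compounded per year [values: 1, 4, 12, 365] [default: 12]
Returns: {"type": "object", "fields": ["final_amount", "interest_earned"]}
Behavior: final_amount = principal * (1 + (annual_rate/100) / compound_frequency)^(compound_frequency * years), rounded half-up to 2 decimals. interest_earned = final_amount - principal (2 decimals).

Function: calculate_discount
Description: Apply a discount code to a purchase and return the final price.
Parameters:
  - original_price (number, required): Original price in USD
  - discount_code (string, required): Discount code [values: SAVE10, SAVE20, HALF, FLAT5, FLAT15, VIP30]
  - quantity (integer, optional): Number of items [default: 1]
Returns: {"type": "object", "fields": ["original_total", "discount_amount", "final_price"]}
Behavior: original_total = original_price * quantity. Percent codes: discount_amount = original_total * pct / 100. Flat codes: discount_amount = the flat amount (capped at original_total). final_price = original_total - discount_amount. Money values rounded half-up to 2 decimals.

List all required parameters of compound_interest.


Parameters of compound_interest and their required/optional flag:
  principal: required
  annual_rate: required
  years: required
  compound_frequency: optional
annual_rate, principal, years


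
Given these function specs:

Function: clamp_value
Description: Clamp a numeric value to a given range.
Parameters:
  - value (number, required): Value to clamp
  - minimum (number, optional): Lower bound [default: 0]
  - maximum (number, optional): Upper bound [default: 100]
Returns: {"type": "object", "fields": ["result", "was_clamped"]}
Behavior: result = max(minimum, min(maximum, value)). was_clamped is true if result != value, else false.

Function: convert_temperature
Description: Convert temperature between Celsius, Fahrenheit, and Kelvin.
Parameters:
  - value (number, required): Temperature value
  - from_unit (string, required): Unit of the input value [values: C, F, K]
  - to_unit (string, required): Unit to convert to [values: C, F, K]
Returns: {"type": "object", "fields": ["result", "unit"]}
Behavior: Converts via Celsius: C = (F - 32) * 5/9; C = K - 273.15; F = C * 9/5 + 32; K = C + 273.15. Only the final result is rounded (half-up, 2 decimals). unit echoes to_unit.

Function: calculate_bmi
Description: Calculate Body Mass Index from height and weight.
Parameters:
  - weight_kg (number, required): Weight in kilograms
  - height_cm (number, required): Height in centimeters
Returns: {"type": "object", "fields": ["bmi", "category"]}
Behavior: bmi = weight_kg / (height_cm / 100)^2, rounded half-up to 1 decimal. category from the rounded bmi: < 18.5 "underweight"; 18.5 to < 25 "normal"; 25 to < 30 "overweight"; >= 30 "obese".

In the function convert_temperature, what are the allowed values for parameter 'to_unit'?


The convert_temperature spec declares:
  - to_unit (string, required): Unit to convert to [values: C, F, K]
Allowed values:
C, F, K


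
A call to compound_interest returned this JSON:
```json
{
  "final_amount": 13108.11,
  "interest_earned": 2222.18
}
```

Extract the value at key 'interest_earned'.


2222.18


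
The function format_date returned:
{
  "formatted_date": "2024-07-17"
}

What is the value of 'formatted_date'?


2024-07-17


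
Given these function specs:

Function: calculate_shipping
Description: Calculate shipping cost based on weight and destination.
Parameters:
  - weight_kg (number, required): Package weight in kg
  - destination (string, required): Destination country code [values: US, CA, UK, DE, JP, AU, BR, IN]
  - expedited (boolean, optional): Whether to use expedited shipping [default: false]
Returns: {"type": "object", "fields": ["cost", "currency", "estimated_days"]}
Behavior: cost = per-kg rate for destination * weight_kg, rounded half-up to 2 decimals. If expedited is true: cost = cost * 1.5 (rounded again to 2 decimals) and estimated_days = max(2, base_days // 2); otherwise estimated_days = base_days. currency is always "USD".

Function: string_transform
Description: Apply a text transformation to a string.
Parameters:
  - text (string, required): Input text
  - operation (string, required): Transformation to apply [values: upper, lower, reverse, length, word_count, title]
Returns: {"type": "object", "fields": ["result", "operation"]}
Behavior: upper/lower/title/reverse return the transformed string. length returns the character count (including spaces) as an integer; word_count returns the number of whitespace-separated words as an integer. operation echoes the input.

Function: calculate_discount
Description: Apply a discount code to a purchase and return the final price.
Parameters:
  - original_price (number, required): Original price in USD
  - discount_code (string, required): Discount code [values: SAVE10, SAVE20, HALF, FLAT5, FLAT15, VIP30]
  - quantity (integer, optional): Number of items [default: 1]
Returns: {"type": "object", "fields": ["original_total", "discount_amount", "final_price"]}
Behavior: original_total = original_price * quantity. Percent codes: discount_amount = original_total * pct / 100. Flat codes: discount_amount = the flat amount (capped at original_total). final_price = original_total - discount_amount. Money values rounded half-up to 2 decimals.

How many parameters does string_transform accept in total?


Parameters of string_transform: text (required), operation (required)
Total:
2


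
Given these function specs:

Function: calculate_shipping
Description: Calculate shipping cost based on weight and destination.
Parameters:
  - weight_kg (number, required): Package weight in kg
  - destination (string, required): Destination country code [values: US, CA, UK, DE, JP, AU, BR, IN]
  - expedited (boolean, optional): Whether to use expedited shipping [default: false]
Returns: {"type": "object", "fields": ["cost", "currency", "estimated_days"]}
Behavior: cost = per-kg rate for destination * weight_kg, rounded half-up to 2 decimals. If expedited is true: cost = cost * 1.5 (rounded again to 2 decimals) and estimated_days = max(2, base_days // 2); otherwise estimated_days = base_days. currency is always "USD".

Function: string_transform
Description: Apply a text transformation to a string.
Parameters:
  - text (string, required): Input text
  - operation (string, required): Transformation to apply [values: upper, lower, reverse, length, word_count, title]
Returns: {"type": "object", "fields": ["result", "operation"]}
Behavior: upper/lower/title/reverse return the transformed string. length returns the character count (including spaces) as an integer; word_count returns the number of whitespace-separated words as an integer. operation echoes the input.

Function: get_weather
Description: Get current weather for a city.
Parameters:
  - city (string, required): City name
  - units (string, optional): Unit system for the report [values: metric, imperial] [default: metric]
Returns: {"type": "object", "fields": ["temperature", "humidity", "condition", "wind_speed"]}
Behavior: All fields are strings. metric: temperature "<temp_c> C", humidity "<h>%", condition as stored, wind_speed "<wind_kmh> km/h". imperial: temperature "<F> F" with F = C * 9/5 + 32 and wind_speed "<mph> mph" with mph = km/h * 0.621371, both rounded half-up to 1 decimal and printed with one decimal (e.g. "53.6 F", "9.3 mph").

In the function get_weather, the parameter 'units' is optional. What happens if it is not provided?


The get_weather spec declares:
  - units (string, optional): Unit system for the report [values: metric, imperial] [default: metric]
It defaults to metric


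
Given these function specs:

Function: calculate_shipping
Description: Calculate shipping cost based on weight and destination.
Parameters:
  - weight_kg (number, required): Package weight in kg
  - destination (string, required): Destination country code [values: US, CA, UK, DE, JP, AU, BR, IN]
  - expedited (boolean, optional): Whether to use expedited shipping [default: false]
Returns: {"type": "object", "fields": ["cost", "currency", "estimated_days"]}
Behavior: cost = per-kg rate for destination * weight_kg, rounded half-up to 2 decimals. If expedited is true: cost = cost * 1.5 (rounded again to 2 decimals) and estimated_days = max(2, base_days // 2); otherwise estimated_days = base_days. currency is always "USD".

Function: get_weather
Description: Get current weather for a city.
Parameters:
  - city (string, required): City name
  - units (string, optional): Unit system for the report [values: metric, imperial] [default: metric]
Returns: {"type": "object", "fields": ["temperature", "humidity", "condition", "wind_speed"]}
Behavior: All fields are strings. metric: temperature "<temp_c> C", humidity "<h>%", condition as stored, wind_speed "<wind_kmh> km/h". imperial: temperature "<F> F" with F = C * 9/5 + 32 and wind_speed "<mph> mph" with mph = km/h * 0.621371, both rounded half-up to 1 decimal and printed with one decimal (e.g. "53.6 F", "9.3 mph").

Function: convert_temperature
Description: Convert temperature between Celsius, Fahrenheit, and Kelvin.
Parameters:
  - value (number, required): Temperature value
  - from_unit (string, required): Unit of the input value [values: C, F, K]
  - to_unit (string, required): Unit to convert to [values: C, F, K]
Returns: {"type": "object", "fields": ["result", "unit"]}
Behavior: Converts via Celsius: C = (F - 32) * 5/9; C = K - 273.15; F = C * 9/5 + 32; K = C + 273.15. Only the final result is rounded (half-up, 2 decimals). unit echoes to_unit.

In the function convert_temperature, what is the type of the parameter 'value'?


The convert_temperature spec declares:
  - value (number, required): Temperature value
Type:
number


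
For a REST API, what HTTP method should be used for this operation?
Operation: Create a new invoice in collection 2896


GET = read, POST = create, PUT = update/replace, DELETE = remove
This operation is a create.
POST


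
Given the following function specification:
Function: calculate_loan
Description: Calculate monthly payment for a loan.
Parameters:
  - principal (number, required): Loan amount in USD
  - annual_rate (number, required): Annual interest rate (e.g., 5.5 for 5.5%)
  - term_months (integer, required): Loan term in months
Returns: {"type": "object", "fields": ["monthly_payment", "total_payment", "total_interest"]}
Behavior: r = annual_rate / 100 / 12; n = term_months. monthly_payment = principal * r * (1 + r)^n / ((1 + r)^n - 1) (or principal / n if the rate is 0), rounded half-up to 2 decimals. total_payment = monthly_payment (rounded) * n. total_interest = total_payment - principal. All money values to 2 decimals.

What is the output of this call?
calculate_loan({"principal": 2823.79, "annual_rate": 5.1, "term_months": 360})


r = 5.1 / 100 / 12 = 0.00425 (keep full precision)
(1 + r)^360 = 4.60322863
monthly_payment = 2823.79 * 0.00425 * 4.60322863 / (4.60322863 - 1) = 15.331761 -> 15.33
total_payment = 15.33 * 360 = 5518.80
total_interest = 5518.80 - 2823.79 = 2695.01
Output:
{"monthly_payment": 15.33, "total_payment": 5518.8, "total_interest": 2695.01}


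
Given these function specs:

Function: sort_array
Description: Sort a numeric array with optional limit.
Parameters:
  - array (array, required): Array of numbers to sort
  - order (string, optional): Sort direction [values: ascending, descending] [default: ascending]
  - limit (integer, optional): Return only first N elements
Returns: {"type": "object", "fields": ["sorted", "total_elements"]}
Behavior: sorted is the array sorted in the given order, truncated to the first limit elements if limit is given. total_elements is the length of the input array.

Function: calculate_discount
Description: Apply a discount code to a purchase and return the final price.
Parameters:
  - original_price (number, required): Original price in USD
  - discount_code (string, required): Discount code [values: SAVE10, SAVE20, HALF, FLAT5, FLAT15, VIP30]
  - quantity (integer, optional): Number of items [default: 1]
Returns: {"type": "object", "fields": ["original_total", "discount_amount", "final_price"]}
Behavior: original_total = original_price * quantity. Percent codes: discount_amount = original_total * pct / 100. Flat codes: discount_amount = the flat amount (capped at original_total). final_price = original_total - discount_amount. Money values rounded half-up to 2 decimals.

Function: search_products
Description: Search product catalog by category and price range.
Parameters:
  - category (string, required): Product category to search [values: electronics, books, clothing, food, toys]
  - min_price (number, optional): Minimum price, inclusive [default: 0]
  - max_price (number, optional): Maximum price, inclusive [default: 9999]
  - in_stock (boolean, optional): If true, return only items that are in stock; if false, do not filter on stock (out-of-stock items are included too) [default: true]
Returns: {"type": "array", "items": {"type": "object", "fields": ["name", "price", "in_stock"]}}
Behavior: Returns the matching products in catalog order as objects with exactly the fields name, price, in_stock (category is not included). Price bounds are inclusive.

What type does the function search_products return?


The search_products spec declares Returns: {"type": "array", "items": {"type": "object", "fields": ["name", "price", "in_stock"]}}
Type:
array


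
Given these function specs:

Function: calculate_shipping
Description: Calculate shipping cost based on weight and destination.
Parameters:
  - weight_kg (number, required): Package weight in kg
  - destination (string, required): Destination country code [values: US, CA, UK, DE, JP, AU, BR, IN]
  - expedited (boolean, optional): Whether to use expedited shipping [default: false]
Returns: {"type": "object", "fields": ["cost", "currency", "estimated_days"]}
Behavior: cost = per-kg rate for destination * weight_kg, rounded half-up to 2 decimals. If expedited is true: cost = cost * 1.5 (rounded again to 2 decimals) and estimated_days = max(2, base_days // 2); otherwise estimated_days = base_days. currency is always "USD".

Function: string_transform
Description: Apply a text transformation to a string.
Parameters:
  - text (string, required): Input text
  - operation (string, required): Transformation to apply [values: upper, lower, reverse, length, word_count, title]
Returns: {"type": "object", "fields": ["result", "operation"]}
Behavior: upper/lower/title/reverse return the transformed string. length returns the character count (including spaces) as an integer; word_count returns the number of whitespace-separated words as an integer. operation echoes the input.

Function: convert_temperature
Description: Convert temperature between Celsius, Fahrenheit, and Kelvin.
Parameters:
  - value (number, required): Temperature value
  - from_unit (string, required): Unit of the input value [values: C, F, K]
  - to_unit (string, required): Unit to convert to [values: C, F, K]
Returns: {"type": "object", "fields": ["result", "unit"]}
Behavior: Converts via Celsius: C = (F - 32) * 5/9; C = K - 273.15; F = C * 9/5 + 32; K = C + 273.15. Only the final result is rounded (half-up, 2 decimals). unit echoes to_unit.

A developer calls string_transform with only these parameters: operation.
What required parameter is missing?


Required parameters: text, operation
Provided: operation
Missing: text
text


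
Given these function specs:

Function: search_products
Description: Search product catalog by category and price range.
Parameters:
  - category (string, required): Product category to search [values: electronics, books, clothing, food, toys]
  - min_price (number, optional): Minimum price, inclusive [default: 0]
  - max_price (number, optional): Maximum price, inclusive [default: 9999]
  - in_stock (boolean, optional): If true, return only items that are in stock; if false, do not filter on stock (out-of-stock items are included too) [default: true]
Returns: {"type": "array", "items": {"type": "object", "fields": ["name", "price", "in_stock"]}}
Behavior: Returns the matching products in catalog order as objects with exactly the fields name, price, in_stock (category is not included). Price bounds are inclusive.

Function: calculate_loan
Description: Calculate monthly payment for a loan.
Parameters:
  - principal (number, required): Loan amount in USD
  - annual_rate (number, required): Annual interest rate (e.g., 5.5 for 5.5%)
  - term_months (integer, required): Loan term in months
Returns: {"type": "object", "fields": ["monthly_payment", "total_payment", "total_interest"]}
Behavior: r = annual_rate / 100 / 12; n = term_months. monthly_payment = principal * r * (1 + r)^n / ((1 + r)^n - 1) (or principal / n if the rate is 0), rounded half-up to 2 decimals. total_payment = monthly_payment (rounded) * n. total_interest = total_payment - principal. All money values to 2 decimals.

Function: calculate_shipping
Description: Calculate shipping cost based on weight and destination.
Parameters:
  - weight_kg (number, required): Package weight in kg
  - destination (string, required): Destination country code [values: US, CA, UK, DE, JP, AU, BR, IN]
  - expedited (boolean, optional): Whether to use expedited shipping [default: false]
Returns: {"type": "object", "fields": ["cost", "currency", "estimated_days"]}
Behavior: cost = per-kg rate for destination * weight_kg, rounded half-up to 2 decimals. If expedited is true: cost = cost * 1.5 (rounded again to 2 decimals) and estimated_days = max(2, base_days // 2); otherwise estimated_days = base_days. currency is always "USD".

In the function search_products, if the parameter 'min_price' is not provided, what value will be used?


The search_products spec declares:
  - min_price (number, optional): Minimum price, inclusive [default: 0]
Default:
0


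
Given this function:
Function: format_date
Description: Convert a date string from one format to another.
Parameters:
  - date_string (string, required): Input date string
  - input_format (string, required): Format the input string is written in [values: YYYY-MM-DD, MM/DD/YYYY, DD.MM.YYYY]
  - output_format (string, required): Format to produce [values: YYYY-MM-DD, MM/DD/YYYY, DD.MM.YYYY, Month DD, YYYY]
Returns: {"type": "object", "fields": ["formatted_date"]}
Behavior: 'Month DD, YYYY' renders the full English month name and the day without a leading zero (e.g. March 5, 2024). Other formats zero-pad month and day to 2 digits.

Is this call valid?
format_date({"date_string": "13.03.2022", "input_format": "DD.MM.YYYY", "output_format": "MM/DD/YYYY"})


Checking all required parameters present and types match... All valid.
Valid


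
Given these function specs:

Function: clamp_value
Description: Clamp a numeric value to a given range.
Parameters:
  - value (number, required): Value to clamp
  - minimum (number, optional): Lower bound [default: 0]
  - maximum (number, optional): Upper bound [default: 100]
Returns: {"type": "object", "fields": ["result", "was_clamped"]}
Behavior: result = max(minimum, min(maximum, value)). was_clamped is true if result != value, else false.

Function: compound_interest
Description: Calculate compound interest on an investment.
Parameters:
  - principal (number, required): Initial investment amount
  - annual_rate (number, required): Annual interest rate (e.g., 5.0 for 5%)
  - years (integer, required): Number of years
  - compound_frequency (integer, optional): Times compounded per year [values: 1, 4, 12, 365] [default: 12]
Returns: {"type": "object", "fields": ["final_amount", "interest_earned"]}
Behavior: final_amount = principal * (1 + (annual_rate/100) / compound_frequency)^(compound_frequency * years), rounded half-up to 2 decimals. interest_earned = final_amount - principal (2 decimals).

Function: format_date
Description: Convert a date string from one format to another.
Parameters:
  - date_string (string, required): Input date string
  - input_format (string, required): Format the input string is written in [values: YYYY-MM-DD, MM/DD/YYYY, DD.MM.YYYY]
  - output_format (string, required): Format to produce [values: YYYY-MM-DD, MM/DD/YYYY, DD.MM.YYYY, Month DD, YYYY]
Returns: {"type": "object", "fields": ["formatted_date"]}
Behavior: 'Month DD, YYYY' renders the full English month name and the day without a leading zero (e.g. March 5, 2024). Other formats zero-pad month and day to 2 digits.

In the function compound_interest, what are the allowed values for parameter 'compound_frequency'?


The compound_interest spec declares:
  - compound_frequency (integer, optional): Times compounded per year [values: 1, 4, 12, 365] [default: 12]
Allowed values:
1, 4, 12, 365


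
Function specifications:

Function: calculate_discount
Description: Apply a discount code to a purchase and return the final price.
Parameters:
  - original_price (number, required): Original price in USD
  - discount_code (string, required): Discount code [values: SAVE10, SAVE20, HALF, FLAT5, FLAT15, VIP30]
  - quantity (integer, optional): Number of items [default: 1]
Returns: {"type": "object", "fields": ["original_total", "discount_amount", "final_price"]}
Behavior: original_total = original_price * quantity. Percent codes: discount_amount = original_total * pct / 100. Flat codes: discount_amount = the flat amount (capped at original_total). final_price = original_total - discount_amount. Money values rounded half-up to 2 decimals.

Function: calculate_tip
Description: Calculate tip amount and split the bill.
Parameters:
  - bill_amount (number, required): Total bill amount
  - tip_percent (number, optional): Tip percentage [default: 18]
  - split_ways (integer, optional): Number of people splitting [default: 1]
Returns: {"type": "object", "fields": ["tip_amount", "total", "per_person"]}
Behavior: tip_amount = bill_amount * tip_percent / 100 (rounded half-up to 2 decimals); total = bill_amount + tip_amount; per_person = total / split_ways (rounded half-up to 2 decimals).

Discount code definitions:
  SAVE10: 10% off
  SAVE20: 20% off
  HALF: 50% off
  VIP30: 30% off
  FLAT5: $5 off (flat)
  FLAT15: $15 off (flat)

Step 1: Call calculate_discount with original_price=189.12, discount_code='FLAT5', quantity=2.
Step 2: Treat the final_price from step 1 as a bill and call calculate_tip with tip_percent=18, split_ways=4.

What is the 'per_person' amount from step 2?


Step 1: calculate_discount(original_price=189.12, discount_code=FLAT5, quantity=2)
  original_total = 189.12 * 2 = 378.24
  FLAT5 = $5 flat: discount_amount = min(5.00, 378.24) = 5.00
  final_price = 378.24 - 5.00 = 373.24
  -> final_price = 373.24
Step 2: calculate_tip(bill_amount=373.24, tip_percent=18, split_ways=4)
  tip_amount = 373.24 * 18/100 = 67.1832 -> 67.18
  total = 373.24 + 67.18 = 440.42
  per_person = 440.42 / 4 = 110.105 -> 110.11
  -> per_person = 110.11
$110.11


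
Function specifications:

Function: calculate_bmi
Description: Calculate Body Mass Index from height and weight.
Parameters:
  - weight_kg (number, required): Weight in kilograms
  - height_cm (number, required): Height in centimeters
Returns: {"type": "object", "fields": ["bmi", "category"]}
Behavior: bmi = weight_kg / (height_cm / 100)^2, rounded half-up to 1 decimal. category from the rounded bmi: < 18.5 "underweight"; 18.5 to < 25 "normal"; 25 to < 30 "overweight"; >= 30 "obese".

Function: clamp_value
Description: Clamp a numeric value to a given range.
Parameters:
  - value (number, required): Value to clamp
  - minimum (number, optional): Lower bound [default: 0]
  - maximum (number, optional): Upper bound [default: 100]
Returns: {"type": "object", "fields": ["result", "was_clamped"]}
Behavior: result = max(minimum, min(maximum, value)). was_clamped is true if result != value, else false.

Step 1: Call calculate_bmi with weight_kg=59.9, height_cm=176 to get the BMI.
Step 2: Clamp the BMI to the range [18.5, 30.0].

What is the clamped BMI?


Step 1: calculate_bmi(weight_kg=59.9, height_cm=176)
  height_m = 176 / 100 = 1.76
  bmi = 59.9 / 1.76^2 = 59.9 / 3.0976 = 19.337552 -> 19.3
  18.5 <= 19.3 < 25 -> normal
  -> bmi = 19.3
Step 2: clamp_value(value=19.3, minimum=18.5, maximum=30.0)
  result = max(18.5, min(30.0, 19.3)) = max(18.5, 19.3) = 19.3
  was_clamped = (19.3 != 19.3) = false
  -> result = 19.3
19.3


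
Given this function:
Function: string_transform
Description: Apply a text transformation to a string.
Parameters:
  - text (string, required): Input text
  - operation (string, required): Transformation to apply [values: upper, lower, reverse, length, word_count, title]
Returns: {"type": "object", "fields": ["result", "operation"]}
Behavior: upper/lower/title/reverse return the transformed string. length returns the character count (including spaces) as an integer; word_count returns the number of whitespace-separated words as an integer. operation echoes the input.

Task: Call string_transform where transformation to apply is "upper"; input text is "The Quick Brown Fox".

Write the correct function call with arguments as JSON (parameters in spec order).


Mapping each described value to its parameter name:
  'Transformation to apply' -> operation = "upper"
  'Input text' -> text = "The Quick Brown Fox"
string_transform({"text": "The Quick Brown Fox", "operation": "upper"})


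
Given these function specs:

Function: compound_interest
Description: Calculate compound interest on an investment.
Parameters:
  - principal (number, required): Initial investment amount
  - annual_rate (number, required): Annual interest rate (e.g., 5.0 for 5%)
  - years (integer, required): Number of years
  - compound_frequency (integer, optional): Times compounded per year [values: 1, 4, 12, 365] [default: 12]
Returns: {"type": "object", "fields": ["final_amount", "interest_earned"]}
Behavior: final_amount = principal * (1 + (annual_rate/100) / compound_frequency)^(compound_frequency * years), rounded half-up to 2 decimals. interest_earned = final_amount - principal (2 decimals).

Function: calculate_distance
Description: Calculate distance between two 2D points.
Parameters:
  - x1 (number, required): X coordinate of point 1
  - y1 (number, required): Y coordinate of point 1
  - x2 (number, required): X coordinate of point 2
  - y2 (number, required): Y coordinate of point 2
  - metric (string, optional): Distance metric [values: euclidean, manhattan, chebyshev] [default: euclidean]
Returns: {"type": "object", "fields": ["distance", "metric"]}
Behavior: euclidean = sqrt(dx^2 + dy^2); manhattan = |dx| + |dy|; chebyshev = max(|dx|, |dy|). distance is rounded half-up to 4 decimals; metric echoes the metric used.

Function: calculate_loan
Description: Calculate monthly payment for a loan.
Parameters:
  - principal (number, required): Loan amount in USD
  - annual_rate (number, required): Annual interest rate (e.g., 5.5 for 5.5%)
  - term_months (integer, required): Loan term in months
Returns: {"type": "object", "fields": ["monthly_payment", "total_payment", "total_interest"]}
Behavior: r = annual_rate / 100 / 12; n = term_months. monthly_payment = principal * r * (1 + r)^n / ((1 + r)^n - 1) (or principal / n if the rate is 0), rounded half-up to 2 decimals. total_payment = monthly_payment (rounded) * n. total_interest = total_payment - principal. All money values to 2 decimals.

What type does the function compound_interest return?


The compound_interest spec declares Returns: {"type": "object", "fields": ["final_amount", "interest_earned"]}
Type:
object


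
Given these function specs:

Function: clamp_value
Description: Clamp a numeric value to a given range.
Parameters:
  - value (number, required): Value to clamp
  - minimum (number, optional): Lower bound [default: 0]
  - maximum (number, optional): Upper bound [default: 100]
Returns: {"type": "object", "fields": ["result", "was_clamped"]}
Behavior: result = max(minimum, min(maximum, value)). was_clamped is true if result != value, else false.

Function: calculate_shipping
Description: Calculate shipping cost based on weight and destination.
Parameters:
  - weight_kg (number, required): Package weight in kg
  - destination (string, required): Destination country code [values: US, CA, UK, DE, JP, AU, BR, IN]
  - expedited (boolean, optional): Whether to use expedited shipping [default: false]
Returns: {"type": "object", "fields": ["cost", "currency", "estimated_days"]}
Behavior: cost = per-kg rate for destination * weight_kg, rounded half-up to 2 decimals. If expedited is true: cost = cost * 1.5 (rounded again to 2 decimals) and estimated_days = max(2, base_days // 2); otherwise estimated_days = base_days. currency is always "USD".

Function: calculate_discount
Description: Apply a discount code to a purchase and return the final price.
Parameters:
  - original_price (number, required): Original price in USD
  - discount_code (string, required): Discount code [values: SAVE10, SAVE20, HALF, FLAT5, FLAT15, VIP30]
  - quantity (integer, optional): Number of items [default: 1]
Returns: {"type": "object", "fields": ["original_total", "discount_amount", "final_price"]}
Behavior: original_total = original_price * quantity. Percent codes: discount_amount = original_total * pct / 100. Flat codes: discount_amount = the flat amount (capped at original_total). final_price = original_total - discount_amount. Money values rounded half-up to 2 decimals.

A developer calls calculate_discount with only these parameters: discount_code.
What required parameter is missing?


Required parameters: original_price, discount_code
Provided: discount_code
Missing: original_price
original_price


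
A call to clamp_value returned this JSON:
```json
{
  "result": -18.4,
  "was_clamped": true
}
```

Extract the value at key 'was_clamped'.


true


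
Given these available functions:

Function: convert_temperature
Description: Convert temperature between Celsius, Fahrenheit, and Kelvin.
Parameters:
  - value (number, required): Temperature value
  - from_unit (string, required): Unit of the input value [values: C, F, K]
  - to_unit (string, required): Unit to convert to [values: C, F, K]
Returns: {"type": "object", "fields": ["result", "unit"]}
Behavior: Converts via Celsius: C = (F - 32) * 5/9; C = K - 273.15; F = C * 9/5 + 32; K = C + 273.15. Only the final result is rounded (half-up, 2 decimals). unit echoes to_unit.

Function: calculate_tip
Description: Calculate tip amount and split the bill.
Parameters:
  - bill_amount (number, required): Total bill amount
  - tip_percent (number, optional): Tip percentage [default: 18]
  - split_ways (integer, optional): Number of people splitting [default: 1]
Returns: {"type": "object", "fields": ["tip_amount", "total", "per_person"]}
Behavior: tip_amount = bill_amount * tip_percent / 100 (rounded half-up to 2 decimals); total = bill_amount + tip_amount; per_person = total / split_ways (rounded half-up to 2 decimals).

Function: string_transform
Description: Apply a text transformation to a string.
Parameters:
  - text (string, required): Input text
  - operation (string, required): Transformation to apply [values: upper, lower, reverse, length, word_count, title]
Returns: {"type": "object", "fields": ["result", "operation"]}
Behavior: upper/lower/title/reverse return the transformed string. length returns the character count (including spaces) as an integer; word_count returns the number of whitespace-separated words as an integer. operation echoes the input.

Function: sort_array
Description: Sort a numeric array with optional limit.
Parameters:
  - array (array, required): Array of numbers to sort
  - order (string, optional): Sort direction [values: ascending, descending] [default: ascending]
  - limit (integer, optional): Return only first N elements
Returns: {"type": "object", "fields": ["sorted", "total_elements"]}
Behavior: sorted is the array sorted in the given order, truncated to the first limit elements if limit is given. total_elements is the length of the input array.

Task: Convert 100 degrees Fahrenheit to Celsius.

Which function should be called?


The task needs a function whose description is: Convert temperature between Celsius, Fahrenheit, and Kelvin.
convert_temperature
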